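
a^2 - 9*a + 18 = (a - 6)*(a - 3)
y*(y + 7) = y^2 + 7*y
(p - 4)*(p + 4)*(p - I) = p^3 - I*p^2 - 16*p + 16*I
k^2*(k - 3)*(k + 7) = k^4 + 4*k^3 - 21*k^2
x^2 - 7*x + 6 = (x - 6)*(x - 1)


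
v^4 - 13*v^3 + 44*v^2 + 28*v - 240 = (v - 6)*(v - 5)*(v - 4)*(v + 2)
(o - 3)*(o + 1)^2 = o^3 - o^2 - 5*o - 3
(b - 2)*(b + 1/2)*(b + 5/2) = b^3 + b^2 - 19*b/4 - 5/2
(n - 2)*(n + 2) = n^2 - 4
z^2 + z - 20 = (z - 4)*(z + 5)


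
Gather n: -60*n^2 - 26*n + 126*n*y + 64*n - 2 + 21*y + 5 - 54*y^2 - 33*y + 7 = -60*n^2 + n*(126*y + 38) - 54*y^2 - 12*y + 10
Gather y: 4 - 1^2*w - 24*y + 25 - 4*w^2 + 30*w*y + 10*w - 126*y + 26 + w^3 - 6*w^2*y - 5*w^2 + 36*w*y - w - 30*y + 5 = w^3 - 9*w^2 + 8*w + y*(-6*w^2 + 66*w - 180) + 60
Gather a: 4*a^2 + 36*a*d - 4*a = 4*a^2 + a*(36*d - 4)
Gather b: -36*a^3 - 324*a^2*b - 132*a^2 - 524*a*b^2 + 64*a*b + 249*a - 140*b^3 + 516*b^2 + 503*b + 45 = -36*a^3 - 132*a^2 + 249*a - 140*b^3 + b^2*(516 - 524*a) + b*(-324*a^2 + 64*a + 503) + 45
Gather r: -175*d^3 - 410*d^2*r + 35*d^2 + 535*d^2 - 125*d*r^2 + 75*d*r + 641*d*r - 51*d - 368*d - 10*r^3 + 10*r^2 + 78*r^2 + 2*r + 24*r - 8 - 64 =-175*d^3 + 570*d^2 - 419*d - 10*r^3 + r^2*(88 - 125*d) + r*(-410*d^2 + 716*d + 26) - 72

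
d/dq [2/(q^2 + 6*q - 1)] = 4*(-q - 3)/(q^2 + 6*q - 1)^2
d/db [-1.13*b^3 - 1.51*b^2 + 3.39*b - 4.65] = -3.39*b^2 - 3.02*b + 3.39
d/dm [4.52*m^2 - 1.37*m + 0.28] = 9.04*m - 1.37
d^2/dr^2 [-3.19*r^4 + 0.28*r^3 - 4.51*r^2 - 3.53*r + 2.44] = -38.28*r^2 + 1.68*r - 9.02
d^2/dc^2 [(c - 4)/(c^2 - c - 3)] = 2*((5 - 3*c)*(-c^2 + c + 3) - (c - 4)*(2*c - 1)^2)/(-c^2 + c + 3)^3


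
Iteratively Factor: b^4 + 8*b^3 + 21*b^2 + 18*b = (b + 2)*(b^3 + 6*b^2 + 9*b) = b*(b + 2)*(b^2 + 6*b + 9) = b*(b + 2)*(b + 3)*(b + 3)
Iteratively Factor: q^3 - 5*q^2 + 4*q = (q - 4)*(q^2 - q) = (q - 4)*(q - 1)*(q)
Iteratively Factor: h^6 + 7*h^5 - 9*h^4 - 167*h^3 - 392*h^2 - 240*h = (h + 4)*(h^5 + 3*h^4 - 21*h^3 - 83*h^2 - 60*h) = (h + 3)*(h + 4)*(h^4 - 21*h^2 - 20*h) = h*(h + 3)*(h + 4)*(h^3 - 21*h - 20) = h*(h + 1)*(h + 3)*(h + 4)*(h^2 - h - 20) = h*(h - 5)*(h + 1)*(h + 3)*(h + 4)*(h + 4)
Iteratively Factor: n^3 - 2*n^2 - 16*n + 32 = (n - 2)*(n^2 - 16) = (n - 2)*(n + 4)*(n - 4)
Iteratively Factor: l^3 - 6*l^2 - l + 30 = (l - 3)*(l^2 - 3*l - 10) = (l - 5)*(l - 3)*(l + 2)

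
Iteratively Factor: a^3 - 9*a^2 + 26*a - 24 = (a - 4)*(a^2 - 5*a + 6) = (a - 4)*(a - 3)*(a - 2)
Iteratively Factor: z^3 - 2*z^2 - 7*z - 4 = (z + 1)*(z^2 - 3*z - 4) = (z + 1)^2*(z - 4)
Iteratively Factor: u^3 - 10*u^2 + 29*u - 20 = (u - 5)*(u^2 - 5*u + 4) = (u - 5)*(u - 1)*(u - 4)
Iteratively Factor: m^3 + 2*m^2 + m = (m + 1)*(m^2 + m) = (m + 1)^2*(m)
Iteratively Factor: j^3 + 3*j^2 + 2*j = (j)*(j^2 + 3*j + 2) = j*(j + 2)*(j + 1)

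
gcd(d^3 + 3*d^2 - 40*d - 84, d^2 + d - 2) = d + 2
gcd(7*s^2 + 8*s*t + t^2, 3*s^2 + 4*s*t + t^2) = s + t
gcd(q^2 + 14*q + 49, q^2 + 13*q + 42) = q + 7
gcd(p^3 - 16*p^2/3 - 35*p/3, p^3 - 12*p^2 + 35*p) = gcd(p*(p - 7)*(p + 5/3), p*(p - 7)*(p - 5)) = p^2 - 7*p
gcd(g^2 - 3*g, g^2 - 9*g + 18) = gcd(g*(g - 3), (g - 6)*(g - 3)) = g - 3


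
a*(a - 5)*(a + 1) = a^3 - 4*a^2 - 5*a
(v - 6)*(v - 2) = v^2 - 8*v + 12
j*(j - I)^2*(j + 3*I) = j^4 + I*j^3 + 5*j^2 - 3*I*j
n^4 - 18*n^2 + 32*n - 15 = (n - 3)*(n - 1)^2*(n + 5)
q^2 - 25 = (q - 5)*(q + 5)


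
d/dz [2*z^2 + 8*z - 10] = 4*z + 8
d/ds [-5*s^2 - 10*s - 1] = -10*s - 10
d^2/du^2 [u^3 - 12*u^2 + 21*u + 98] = 6*u - 24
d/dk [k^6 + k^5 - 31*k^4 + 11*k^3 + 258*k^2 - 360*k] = 6*k^5 + 5*k^4 - 124*k^3 + 33*k^2 + 516*k - 360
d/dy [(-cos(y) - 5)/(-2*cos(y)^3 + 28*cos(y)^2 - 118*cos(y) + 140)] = (-277*cos(y) + cos(2*y) + cos(3*y) + 731)*sin(y)/(4*(cos(y)^3 - 14*cos(y)^2 + 59*cos(y) - 70)^2)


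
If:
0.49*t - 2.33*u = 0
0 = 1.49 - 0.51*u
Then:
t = 13.89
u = 2.92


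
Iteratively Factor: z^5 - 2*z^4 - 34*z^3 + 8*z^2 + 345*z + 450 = (z + 3)*(z^4 - 5*z^3 - 19*z^2 + 65*z + 150) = (z - 5)*(z + 3)*(z^3 - 19*z - 30) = (z - 5)^2*(z + 3)*(z^2 + 5*z + 6) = (z - 5)^2*(z + 2)*(z + 3)*(z + 3)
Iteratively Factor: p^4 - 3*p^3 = (p)*(p^3 - 3*p^2) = p*(p - 3)*(p^2) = p^2*(p - 3)*(p)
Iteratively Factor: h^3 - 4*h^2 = (h)*(h^2 - 4*h) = h*(h - 4)*(h)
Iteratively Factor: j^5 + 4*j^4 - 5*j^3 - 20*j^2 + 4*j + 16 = (j + 2)*(j^4 + 2*j^3 - 9*j^2 - 2*j + 8) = (j + 2)*(j + 4)*(j^3 - 2*j^2 - j + 2) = (j + 1)*(j + 2)*(j + 4)*(j^2 - 3*j + 2) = (j - 1)*(j + 1)*(j + 2)*(j + 4)*(j - 2)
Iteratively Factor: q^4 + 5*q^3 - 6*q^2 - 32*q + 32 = (q - 1)*(q^3 + 6*q^2 - 32) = (q - 1)*(q + 4)*(q^2 + 2*q - 8) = (q - 2)*(q - 1)*(q + 4)*(q + 4)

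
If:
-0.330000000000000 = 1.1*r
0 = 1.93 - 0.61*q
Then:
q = 3.16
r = -0.30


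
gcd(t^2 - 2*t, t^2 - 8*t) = t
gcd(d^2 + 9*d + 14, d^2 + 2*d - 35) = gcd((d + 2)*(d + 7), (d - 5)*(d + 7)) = d + 7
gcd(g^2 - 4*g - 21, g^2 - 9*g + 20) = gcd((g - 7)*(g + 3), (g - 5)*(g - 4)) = 1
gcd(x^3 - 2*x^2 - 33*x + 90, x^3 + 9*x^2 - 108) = x^2 + 3*x - 18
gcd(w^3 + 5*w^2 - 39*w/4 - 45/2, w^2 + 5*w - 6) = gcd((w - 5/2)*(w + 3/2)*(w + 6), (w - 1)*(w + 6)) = w + 6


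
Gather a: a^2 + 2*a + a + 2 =a^2 + 3*a + 2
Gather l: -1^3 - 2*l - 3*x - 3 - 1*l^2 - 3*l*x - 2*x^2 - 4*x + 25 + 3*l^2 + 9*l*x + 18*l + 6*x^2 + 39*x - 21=2*l^2 + l*(6*x + 16) + 4*x^2 + 32*x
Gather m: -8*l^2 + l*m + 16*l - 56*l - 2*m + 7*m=-8*l^2 - 40*l + m*(l + 5)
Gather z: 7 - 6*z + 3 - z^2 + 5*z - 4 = -z^2 - z + 6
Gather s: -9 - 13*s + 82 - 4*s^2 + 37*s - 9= -4*s^2 + 24*s + 64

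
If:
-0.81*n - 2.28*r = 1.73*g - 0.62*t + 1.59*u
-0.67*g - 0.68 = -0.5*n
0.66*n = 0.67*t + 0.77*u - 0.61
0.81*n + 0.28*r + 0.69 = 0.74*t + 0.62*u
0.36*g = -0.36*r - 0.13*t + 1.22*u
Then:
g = 1.06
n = 2.79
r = -1.13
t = 3.28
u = 0.33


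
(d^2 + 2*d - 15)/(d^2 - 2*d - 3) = (d + 5)/(d + 1)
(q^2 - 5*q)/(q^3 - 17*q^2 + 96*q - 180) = q/(q^2 - 12*q + 36)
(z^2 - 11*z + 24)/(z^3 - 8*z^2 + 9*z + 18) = (z - 8)/(z^2 - 5*z - 6)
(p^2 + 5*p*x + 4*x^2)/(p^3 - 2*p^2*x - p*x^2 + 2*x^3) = (p + 4*x)/(p^2 - 3*p*x + 2*x^2)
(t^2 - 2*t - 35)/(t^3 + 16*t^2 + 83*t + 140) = (t - 7)/(t^2 + 11*t + 28)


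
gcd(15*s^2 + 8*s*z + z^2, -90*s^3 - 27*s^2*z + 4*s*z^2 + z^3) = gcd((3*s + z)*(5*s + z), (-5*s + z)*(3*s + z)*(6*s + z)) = 3*s + z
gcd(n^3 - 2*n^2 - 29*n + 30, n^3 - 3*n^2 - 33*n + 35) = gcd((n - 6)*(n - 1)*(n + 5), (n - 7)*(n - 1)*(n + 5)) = n^2 + 4*n - 5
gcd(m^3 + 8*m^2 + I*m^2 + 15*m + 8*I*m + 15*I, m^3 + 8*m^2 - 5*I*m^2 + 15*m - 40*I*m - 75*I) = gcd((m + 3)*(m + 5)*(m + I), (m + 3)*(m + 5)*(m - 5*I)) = m^2 + 8*m + 15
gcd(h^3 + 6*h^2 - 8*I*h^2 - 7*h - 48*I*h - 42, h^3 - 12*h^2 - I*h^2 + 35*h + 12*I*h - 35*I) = h - I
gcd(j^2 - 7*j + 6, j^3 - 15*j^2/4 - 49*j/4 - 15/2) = j - 6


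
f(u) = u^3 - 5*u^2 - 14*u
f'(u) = 3*u^2 - 10*u - 14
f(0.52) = -8.49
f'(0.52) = -18.39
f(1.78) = -35.12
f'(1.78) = -22.29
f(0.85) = -14.90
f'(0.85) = -20.33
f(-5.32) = -217.60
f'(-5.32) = 124.11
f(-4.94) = -173.41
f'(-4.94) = 108.61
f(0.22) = -3.31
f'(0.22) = -16.05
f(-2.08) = -1.51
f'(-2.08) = 19.78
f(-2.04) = -0.74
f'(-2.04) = 18.88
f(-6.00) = -312.00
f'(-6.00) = 154.00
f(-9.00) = -1008.00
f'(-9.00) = 319.00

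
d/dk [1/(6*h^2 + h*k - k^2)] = (-h + 2*k)/(6*h^2 + h*k - k^2)^2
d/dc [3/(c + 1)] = -3/(c + 1)^2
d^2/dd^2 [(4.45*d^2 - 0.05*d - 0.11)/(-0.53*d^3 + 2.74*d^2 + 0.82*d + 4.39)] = (-2.50001*d^6 + 0.084270000000032*d^5 - 11.668692*d^4 - 126.718542*d^3 + 327.22782*d^2 - 0.590069999999996*d - 174.380034)/(0.148877*d^9 - 2.308998*d^8 + 11.24607*d^7 - 17.125453*d^6 + 20.851368*d^5 - 92.954856*d^4 - 29.089441*d^3 - 167.27217*d^2 - 47.409366*d - 84.604519)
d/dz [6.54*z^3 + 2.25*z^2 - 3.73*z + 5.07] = 19.62*z^2 + 4.5*z - 3.73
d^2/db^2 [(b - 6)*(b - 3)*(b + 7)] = 6*b - 4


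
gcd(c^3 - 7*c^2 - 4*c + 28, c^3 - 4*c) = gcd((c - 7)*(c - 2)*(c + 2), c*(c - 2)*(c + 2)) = c^2 - 4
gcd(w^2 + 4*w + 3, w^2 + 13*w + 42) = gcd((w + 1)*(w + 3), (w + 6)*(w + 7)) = 1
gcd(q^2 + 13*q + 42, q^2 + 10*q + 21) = q + 7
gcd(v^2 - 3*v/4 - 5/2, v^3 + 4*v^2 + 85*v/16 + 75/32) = v + 5/4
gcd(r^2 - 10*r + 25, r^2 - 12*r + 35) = r - 5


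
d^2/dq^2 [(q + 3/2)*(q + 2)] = 2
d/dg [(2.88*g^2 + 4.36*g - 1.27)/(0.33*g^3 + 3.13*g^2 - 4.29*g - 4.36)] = (-0.9504*g^4 - 2.8776*g^3 - 24.7447*g^2 - 17.1634*g - 24.4579)/(0.1089*g^6 + 2.0658*g^5 + 6.9655*g^4 - 29.733*g^3 - 8.8895*g^2 + 37.4088*g + 19.0096)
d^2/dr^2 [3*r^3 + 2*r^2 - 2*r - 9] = 18*r + 4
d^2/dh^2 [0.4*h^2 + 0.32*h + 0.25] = 0.800000000000000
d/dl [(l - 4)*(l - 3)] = 2*l - 7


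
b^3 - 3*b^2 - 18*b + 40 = (b - 5)*(b - 2)*(b + 4)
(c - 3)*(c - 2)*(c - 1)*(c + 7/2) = c^4 - 5*c^3/2 - 10*c^2 + 65*c/2 - 21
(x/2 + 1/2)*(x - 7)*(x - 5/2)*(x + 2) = x^4/2 - 13*x^3/4 - 9*x^2/2 + 67*x/4 + 35/2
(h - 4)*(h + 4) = h^2 - 16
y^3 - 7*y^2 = y^2*(y - 7)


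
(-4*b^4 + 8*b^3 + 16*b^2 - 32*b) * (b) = -4*b^5 + 8*b^4 + 16*b^3 - 32*b^2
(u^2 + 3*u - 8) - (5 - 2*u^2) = 3*u^2 + 3*u - 13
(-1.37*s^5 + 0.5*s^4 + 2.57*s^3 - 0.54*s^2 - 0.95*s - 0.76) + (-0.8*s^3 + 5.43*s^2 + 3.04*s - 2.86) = -1.37*s^5 + 0.5*s^4 + 1.77*s^3 + 4.89*s^2 + 2.09*s - 3.62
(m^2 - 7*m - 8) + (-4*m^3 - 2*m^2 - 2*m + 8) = -4*m^3 - m^2 - 9*m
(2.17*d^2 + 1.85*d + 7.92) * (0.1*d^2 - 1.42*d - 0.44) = 0.217*d^4 - 2.8964*d^3 - 2.7898*d^2 - 12.0604*d - 3.4848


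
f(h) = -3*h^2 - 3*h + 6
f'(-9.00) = 51.00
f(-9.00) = -210.00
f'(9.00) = -57.00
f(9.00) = -264.00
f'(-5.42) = 29.52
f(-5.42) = -65.87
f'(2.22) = -16.32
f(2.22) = -15.45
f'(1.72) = -13.32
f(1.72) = -8.04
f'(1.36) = -11.16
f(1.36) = -3.63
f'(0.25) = -4.50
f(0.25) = 5.06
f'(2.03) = -15.18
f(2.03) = -12.45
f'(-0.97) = 2.82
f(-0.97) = 6.09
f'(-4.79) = 25.74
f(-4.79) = -48.46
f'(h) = -6*h - 3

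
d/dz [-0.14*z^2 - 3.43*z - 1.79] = -0.28*z - 3.43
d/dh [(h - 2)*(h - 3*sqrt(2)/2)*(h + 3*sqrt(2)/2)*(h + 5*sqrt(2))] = 4*h^3 - 6*h^2 + 15*sqrt(2)*h^2 - 20*sqrt(2)*h - 9*h - 45*sqrt(2)/2 + 9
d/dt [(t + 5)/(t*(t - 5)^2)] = (-2*t^2 - 15*t + 25)/(t^2*(t^3 - 15*t^2 + 75*t - 125))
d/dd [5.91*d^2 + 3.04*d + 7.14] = 11.82*d + 3.04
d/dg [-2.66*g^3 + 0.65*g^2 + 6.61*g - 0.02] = -7.98*g^2 + 1.3*g + 6.61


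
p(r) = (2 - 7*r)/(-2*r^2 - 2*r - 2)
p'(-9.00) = -0.06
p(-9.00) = -0.45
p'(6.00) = -0.06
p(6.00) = 0.47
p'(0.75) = 0.75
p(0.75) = 0.70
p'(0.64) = 1.03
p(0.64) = 0.60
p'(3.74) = -0.11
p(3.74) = 0.65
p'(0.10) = 3.79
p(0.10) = -0.59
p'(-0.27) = 5.75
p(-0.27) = -2.42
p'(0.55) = 1.32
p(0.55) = 0.50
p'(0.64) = 1.03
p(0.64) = 0.60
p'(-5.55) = -0.17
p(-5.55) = -0.78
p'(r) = (2 - 7*r)*(4*r + 2)/(-2*r^2 - 2*r - 2)^2 - 7/(-2*r^2 - 2*r - 2) = (7*r^2 + 7*r - (2*r + 1)*(7*r - 2) + 7)/(2*(r^2 + r + 1)^2)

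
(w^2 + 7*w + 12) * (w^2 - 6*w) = w^4 + w^3 - 30*w^2 - 72*w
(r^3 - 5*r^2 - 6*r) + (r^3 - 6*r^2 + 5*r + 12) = 2*r^3 - 11*r^2 - r + 12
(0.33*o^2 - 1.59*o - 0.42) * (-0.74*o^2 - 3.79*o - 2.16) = -0.2442*o^4 - 0.0741000000000001*o^3 + 5.6241*o^2 + 5.0262*o + 0.9072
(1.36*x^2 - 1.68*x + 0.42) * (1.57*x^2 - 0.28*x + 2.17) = 2.1352*x^4 - 3.0184*x^3 + 4.081*x^2 - 3.7632*x + 0.9114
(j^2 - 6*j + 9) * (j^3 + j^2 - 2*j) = j^5 - 5*j^4 + j^3 + 21*j^2 - 18*j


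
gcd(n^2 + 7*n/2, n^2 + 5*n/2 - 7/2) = n + 7/2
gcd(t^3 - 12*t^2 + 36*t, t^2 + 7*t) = t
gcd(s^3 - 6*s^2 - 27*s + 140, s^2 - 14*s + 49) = s - 7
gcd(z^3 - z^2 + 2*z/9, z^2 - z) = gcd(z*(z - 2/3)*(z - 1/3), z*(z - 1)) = z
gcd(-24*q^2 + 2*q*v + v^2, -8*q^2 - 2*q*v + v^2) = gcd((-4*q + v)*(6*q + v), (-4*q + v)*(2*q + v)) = 4*q - v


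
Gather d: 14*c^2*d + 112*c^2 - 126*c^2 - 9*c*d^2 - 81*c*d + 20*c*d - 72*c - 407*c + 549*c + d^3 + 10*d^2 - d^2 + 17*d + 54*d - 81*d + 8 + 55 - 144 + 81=-14*c^2 + 70*c + d^3 + d^2*(9 - 9*c) + d*(14*c^2 - 61*c - 10)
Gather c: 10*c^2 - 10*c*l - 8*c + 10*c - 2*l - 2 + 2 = 10*c^2 + c*(2 - 10*l) - 2*l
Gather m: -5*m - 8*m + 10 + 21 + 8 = 39 - 13*m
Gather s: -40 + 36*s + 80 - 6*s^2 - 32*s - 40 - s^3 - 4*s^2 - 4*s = -s^3 - 10*s^2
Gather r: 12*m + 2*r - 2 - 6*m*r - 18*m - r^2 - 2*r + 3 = -6*m*r - 6*m - r^2 + 1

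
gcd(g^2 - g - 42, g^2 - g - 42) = g^2 - g - 42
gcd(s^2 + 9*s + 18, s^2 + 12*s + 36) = s + 6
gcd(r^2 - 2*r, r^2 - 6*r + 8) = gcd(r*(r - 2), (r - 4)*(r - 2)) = r - 2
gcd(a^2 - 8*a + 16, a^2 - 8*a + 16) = a^2 - 8*a + 16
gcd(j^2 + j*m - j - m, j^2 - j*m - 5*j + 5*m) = 1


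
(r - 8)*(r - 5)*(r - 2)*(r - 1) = r^4 - 16*r^3 + 81*r^2 - 146*r + 80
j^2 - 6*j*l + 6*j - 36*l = (j + 6)*(j - 6*l)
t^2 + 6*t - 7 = (t - 1)*(t + 7)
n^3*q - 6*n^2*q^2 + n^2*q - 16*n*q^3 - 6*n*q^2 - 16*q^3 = (n - 8*q)*(n + 2*q)*(n*q + q)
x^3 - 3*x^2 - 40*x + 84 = (x - 7)*(x - 2)*(x + 6)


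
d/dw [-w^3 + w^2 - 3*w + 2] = -3*w^2 + 2*w - 3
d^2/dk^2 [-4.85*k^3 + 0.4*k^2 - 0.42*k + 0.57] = 0.8 - 29.1*k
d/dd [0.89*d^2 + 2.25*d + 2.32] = 1.78*d + 2.25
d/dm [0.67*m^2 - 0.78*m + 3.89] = 1.34*m - 0.78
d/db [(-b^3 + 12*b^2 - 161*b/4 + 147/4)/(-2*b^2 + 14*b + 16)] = (4*b^4 - 56*b^3 + 79*b^2 + 1062*b - 2317)/(8*(b^4 - 14*b^3 + 33*b^2 + 112*b + 64))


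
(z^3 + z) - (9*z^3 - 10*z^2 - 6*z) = -8*z^3 + 10*z^2 + 7*z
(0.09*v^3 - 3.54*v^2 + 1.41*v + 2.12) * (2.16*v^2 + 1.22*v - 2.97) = 0.1944*v^5 - 7.5366*v^4 - 1.5405*v^3 + 16.8132*v^2 - 1.6013*v - 6.2964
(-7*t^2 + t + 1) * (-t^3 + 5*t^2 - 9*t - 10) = 7*t^5 - 36*t^4 + 67*t^3 + 66*t^2 - 19*t - 10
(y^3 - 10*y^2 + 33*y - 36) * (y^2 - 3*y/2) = y^5 - 23*y^4/2 + 48*y^3 - 171*y^2/2 + 54*y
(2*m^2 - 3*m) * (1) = 2*m^2 - 3*m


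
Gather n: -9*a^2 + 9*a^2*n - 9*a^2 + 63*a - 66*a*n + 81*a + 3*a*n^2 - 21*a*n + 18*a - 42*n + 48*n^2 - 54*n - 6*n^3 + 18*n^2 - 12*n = -18*a^2 + 162*a - 6*n^3 + n^2*(3*a + 66) + n*(9*a^2 - 87*a - 108)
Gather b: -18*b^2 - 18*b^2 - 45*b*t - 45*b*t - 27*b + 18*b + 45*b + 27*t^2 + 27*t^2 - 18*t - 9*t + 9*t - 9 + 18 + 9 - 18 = -36*b^2 + b*(36 - 90*t) + 54*t^2 - 18*t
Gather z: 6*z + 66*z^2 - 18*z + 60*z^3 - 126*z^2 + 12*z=60*z^3 - 60*z^2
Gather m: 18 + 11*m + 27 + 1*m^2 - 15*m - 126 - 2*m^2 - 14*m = -m^2 - 18*m - 81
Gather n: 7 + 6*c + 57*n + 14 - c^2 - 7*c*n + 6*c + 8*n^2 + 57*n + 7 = -c^2 + 12*c + 8*n^2 + n*(114 - 7*c) + 28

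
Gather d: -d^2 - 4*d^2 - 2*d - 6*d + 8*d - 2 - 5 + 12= 5 - 5*d^2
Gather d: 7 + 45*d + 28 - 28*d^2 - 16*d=-28*d^2 + 29*d + 35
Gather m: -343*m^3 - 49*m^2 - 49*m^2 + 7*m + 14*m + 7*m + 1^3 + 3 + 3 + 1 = -343*m^3 - 98*m^2 + 28*m + 8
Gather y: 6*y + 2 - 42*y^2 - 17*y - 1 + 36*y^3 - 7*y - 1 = 36*y^3 - 42*y^2 - 18*y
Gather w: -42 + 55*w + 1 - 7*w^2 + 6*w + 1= -7*w^2 + 61*w - 40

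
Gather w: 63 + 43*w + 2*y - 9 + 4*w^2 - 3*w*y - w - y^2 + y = 4*w^2 + w*(42 - 3*y) - y^2 + 3*y + 54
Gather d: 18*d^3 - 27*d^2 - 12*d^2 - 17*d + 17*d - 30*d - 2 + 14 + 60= 18*d^3 - 39*d^2 - 30*d + 72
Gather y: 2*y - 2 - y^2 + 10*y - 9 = -y^2 + 12*y - 11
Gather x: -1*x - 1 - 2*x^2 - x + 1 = -2*x^2 - 2*x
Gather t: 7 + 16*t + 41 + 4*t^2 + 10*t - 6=4*t^2 + 26*t + 42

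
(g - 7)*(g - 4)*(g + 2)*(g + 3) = g^4 - 6*g^3 - 21*g^2 + 74*g + 168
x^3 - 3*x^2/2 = x^2*(x - 3/2)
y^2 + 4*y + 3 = (y + 1)*(y + 3)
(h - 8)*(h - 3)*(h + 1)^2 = h^4 - 9*h^3 + 3*h^2 + 37*h + 24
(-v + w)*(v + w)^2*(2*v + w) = -2*v^4 - 3*v^3*w + v^2*w^2 + 3*v*w^3 + w^4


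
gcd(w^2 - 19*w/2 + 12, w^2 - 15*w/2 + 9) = w - 3/2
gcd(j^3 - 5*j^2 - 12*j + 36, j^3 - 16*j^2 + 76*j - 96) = j^2 - 8*j + 12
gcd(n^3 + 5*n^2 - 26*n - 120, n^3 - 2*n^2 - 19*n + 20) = n^2 - n - 20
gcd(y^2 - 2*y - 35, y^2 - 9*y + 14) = y - 7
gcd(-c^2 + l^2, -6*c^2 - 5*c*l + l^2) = c + l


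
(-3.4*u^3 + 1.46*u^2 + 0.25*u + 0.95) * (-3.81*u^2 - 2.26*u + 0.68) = 12.954*u^5 + 2.1214*u^4 - 6.5641*u^3 - 3.1917*u^2 - 1.977*u + 0.646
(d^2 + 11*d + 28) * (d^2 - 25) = d^4 + 11*d^3 + 3*d^2 - 275*d - 700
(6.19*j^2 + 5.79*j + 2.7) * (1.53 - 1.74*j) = -10.7706*j^3 - 0.603899999999999*j^2 + 4.1607*j + 4.131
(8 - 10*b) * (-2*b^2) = 20*b^3 - 16*b^2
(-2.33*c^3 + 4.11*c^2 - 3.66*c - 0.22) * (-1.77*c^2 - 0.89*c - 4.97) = 4.1241*c^5 - 5.201*c^4 + 14.4004*c^3 - 16.7799*c^2 + 18.386*c + 1.0934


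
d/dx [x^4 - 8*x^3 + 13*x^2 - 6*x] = 4*x^3 - 24*x^2 + 26*x - 6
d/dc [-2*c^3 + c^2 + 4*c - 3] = -6*c^2 + 2*c + 4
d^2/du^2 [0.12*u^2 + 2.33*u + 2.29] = 0.240000000000000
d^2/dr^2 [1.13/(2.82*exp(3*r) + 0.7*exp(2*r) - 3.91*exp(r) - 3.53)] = ((-28.6794*exp(2*r) - 3.164*exp(r) + 4.4183)*(2.82*exp(3*r) + 0.7*exp(2*r) - 3.91*exp(r) - 3.53) + 1.13*(8.46*exp(2*r) + 1.4*exp(r) - 3.91)*(16.92*exp(2*r) + 2.8*exp(r) - 7.82)*exp(r))*exp(r)/(2.82*exp(3*r) + 0.7*exp(2*r) - 3.91*exp(r) - 3.53)^3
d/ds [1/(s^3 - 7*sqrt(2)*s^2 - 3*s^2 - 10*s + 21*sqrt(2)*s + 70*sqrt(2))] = (-3*s^2 + 6*s + 14*sqrt(2)*s - 21*sqrt(2) + 10)/(s^3 - 7*sqrt(2)*s^2 - 3*s^2 - 10*s + 21*sqrt(2)*s + 70*sqrt(2))^2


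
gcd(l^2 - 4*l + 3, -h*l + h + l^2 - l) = l - 1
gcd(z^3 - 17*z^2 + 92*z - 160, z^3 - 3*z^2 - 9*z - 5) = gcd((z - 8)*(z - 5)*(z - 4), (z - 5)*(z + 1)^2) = z - 5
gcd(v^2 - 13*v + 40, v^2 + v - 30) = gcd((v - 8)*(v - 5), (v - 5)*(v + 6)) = v - 5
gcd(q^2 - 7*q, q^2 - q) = q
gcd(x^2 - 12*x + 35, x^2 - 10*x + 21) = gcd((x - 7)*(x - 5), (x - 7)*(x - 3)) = x - 7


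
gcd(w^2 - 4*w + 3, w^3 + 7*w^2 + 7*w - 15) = w - 1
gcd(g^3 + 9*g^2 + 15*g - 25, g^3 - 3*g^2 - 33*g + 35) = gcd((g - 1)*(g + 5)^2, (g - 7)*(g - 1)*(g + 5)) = g^2 + 4*g - 5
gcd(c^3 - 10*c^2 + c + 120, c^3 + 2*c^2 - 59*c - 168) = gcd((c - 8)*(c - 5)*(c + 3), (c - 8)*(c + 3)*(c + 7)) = c^2 - 5*c - 24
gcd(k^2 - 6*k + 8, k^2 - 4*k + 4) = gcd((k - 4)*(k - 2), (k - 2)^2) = k - 2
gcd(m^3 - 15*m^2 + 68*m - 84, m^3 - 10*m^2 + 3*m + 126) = m^2 - 13*m + 42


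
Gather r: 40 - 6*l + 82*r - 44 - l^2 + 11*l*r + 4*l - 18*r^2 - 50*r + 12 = -l^2 - 2*l - 18*r^2 + r*(11*l + 32) + 8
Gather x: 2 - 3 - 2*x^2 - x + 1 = -2*x^2 - x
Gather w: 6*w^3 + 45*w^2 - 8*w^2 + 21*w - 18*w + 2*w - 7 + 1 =6*w^3 + 37*w^2 + 5*w - 6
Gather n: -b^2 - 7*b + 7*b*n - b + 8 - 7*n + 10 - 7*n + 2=-b^2 - 8*b + n*(7*b - 14) + 20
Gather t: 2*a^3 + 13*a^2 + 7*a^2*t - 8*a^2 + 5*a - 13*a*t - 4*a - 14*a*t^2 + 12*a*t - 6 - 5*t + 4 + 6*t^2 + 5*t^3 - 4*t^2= 2*a^3 + 5*a^2 + a + 5*t^3 + t^2*(2 - 14*a) + t*(7*a^2 - a - 5) - 2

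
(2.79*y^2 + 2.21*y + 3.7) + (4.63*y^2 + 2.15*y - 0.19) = 7.42*y^2 + 4.36*y + 3.51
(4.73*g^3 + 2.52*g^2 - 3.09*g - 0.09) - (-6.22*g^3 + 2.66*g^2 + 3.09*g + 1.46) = 10.95*g^3 - 0.14*g^2 - 6.18*g - 1.55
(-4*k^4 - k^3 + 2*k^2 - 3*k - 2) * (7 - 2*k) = 8*k^5 - 26*k^4 - 11*k^3 + 20*k^2 - 17*k - 14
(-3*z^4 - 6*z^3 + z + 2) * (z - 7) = -3*z^5 + 15*z^4 + 42*z^3 + z^2 - 5*z - 14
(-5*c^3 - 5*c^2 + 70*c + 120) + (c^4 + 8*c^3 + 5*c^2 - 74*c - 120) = c^4 + 3*c^3 - 4*c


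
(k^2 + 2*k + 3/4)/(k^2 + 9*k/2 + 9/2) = (k + 1/2)/(k + 3)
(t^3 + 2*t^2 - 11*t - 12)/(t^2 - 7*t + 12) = (t^2 + 5*t + 4)/(t - 4)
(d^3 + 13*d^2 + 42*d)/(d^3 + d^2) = (d^2 + 13*d + 42)/(d*(d + 1))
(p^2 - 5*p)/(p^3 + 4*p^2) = (p - 5)/(p*(p + 4))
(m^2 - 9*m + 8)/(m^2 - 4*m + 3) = (m - 8)/(m - 3)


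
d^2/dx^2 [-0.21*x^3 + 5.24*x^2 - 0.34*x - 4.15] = 10.48 - 1.26*x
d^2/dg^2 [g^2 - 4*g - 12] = 2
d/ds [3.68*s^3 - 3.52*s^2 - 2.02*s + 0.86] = 11.04*s^2 - 7.04*s - 2.02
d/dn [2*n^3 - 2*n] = 6*n^2 - 2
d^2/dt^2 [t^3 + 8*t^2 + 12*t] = 6*t + 16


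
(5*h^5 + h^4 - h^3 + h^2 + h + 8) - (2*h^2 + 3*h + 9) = 5*h^5 + h^4 - h^3 - h^2 - 2*h - 1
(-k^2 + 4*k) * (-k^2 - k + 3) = k^4 - 3*k^3 - 7*k^2 + 12*k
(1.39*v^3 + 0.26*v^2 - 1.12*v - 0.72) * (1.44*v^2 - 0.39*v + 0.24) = 2.0016*v^5 - 0.1677*v^4 - 1.3806*v^3 - 0.5376*v^2 + 0.012*v - 0.1728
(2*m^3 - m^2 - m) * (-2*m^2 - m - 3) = -4*m^5 - 3*m^3 + 4*m^2 + 3*m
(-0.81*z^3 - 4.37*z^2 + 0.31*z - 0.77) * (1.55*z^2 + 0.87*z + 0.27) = -1.2555*z^5 - 7.4782*z^4 - 3.5401*z^3 - 2.1037*z^2 - 0.5862*z - 0.2079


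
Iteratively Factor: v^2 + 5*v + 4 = (v + 1)*(v + 4)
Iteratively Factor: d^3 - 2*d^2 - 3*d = (d + 1)*(d^2 - 3*d) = (d - 3)*(d + 1)*(d)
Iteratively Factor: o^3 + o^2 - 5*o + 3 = (o - 1)*(o^2 + 2*o - 3) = (o - 1)*(o + 3)*(o - 1)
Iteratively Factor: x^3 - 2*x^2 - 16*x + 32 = (x + 4)*(x^2 - 6*x + 8) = (x - 2)*(x + 4)*(x - 4)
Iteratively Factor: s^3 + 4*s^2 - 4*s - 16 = (s + 4)*(s^2 - 4) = (s + 2)*(s + 4)*(s - 2)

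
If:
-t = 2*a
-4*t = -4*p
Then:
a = -t/2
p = t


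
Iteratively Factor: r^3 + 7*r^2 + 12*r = (r)*(r^2 + 7*r + 12) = r*(r + 3)*(r + 4)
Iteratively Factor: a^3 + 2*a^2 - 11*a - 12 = (a + 4)*(a^2 - 2*a - 3) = (a - 3)*(a + 4)*(a + 1)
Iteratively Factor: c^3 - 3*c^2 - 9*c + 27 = (c - 3)*(c^2 - 9) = (c - 3)*(c + 3)*(c - 3)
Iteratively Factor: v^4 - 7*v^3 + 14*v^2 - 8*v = (v - 4)*(v^3 - 3*v^2 + 2*v) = v*(v - 4)*(v^2 - 3*v + 2) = v*(v - 4)*(v - 2)*(v - 1)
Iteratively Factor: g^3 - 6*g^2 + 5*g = (g)*(g^2 - 6*g + 5) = g*(g - 5)*(g - 1)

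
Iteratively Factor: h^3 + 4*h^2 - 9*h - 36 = (h + 4)*(h^2 - 9) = (h - 3)*(h + 4)*(h + 3)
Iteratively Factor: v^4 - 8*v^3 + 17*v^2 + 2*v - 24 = (v - 3)*(v^3 - 5*v^2 + 2*v + 8) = (v - 3)*(v - 2)*(v^2 - 3*v - 4) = (v - 4)*(v - 3)*(v - 2)*(v + 1)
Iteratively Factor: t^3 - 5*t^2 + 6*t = (t)*(t^2 - 5*t + 6) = t*(t - 3)*(t - 2)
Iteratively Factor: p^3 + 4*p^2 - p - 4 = (p + 1)*(p^2 + 3*p - 4) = (p + 1)*(p + 4)*(p - 1)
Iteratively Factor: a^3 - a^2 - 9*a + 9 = (a + 3)*(a^2 - 4*a + 3) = (a - 1)*(a + 3)*(a - 3)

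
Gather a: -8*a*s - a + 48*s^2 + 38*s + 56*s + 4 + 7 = a*(-8*s - 1) + 48*s^2 + 94*s + 11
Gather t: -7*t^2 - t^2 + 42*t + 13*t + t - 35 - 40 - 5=-8*t^2 + 56*t - 80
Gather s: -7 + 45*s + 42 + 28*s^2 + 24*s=28*s^2 + 69*s + 35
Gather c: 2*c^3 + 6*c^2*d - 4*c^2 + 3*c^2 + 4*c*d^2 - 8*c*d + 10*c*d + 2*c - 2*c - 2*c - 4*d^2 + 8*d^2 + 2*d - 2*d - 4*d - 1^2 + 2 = 2*c^3 + c^2*(6*d - 1) + c*(4*d^2 + 2*d - 2) + 4*d^2 - 4*d + 1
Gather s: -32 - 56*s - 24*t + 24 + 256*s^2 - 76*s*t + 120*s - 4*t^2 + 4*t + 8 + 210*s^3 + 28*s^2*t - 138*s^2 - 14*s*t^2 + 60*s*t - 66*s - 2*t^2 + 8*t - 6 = 210*s^3 + s^2*(28*t + 118) + s*(-14*t^2 - 16*t - 2) - 6*t^2 - 12*t - 6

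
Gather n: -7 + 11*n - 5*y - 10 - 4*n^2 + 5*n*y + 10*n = -4*n^2 + n*(5*y + 21) - 5*y - 17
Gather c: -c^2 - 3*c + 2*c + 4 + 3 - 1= -c^2 - c + 6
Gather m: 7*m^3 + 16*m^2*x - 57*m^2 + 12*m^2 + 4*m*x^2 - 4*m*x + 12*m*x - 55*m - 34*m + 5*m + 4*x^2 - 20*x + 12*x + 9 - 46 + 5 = 7*m^3 + m^2*(16*x - 45) + m*(4*x^2 + 8*x - 84) + 4*x^2 - 8*x - 32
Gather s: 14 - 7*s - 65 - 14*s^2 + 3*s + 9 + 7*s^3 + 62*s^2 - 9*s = 7*s^3 + 48*s^2 - 13*s - 42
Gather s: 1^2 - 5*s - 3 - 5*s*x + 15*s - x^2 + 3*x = s*(10 - 5*x) - x^2 + 3*x - 2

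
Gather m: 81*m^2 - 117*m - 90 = 81*m^2 - 117*m - 90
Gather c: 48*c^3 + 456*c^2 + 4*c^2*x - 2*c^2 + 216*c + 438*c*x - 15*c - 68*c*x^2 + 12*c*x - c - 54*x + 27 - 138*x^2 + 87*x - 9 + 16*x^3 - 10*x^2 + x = 48*c^3 + c^2*(4*x + 454) + c*(-68*x^2 + 450*x + 200) + 16*x^3 - 148*x^2 + 34*x + 18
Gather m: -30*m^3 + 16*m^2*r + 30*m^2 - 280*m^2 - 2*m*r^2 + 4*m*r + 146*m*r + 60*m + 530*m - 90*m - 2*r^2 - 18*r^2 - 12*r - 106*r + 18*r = -30*m^3 + m^2*(16*r - 250) + m*(-2*r^2 + 150*r + 500) - 20*r^2 - 100*r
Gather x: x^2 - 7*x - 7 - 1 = x^2 - 7*x - 8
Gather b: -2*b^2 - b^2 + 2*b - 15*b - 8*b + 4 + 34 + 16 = -3*b^2 - 21*b + 54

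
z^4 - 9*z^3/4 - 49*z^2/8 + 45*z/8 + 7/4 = (z - 7/2)*(z - 1)*(z + 1/4)*(z + 2)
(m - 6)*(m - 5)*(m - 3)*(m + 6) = m^4 - 8*m^3 - 21*m^2 + 288*m - 540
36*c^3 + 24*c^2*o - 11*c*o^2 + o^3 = (-6*c + o)^2*(c + o)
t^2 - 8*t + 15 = (t - 5)*(t - 3)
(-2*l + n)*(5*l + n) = -10*l^2 + 3*l*n + n^2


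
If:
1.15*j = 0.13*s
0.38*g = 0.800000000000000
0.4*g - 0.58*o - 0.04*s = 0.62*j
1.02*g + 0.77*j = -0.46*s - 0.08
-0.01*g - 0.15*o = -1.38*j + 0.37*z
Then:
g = 2.11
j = -0.46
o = 2.22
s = -4.07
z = -2.68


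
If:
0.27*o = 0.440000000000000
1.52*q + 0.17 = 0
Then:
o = 1.63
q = -0.11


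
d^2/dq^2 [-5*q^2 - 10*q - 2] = -10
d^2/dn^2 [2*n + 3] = 0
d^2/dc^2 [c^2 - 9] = 2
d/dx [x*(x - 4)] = 2*x - 4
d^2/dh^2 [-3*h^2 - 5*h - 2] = -6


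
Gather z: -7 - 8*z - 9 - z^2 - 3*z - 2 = -z^2 - 11*z - 18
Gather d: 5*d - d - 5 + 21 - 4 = 4*d + 12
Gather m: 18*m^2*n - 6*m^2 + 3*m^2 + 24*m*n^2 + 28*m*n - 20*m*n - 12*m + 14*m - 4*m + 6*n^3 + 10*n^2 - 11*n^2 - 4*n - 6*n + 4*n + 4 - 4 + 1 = m^2*(18*n - 3) + m*(24*n^2 + 8*n - 2) + 6*n^3 - n^2 - 6*n + 1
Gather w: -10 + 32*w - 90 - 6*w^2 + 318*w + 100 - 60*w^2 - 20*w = -66*w^2 + 330*w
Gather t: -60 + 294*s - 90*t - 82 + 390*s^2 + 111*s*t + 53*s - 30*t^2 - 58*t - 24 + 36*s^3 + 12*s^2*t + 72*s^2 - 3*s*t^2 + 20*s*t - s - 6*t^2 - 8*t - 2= 36*s^3 + 462*s^2 + 346*s + t^2*(-3*s - 36) + t*(12*s^2 + 131*s - 156) - 168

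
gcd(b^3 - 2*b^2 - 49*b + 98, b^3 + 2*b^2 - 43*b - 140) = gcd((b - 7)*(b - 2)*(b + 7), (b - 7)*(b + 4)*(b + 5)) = b - 7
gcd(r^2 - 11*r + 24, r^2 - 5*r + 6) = r - 3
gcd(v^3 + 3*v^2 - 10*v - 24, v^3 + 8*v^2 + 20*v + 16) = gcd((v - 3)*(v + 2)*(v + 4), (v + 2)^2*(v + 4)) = v^2 + 6*v + 8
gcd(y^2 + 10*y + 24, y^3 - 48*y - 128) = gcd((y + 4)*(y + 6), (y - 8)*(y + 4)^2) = y + 4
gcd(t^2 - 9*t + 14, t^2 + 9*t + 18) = 1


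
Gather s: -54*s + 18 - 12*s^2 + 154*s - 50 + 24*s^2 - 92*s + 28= 12*s^2 + 8*s - 4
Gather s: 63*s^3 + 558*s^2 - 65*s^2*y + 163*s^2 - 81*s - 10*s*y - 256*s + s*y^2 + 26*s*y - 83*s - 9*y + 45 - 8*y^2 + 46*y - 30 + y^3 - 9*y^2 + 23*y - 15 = 63*s^3 + s^2*(721 - 65*y) + s*(y^2 + 16*y - 420) + y^3 - 17*y^2 + 60*y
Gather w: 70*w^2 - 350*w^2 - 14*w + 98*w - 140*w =-280*w^2 - 56*w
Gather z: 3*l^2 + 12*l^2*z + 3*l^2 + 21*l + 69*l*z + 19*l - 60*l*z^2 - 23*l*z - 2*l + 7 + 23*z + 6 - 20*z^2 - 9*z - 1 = 6*l^2 + 38*l + z^2*(-60*l - 20) + z*(12*l^2 + 46*l + 14) + 12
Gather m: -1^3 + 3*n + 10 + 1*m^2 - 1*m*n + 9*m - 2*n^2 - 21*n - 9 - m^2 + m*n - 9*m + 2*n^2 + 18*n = 0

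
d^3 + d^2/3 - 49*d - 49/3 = (d - 7)*(d + 1/3)*(d + 7)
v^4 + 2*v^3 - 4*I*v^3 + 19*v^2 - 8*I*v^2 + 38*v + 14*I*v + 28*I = (v + 2)*(v - 7*I)*(v + I)*(v + 2*I)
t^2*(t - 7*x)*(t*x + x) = t^4*x - 7*t^3*x^2 + t^3*x - 7*t^2*x^2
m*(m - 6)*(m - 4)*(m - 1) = m^4 - 11*m^3 + 34*m^2 - 24*m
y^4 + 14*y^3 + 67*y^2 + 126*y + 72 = (y + 1)*(y + 3)*(y + 4)*(y + 6)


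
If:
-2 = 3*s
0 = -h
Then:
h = 0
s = -2/3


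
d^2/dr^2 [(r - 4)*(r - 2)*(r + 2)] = 6*r - 8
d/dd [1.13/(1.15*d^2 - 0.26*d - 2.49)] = (0.2938 - 2.599*d)/(-1.15*d^2 + 0.26*d + 2.49)^2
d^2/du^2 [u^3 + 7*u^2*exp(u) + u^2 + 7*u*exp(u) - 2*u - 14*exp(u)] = 7*u^2*exp(u) + 35*u*exp(u) + 6*u + 14*exp(u) + 2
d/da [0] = 0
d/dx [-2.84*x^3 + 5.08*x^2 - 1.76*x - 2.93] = -8.52*x^2 + 10.16*x - 1.76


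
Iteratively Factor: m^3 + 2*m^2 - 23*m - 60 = (m + 3)*(m^2 - m - 20) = (m - 5)*(m + 3)*(m + 4)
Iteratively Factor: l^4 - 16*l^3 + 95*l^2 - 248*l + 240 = (l - 4)*(l^3 - 12*l^2 + 47*l - 60) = (l - 4)^2*(l^2 - 8*l + 15) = (l - 4)^2*(l - 3)*(l - 5)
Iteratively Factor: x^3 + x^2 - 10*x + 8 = (x + 4)*(x^2 - 3*x + 2) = (x - 1)*(x + 4)*(x - 2)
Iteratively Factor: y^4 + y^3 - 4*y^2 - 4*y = (y - 2)*(y^3 + 3*y^2 + 2*y) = y*(y - 2)*(y^2 + 3*y + 2) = y*(y - 2)*(y + 2)*(y + 1)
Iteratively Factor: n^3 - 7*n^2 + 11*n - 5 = (n - 5)*(n^2 - 2*n + 1) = (n - 5)*(n - 1)*(n - 1)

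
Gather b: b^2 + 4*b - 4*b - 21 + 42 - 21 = b^2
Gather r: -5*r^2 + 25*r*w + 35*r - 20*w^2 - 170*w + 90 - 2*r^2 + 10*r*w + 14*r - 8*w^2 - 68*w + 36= -7*r^2 + r*(35*w + 49) - 28*w^2 - 238*w + 126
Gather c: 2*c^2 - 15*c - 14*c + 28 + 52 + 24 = 2*c^2 - 29*c + 104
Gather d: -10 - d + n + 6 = -d + n - 4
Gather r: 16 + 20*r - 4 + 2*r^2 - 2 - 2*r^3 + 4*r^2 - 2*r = -2*r^3 + 6*r^2 + 18*r + 10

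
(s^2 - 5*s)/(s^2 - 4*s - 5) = s/(s + 1)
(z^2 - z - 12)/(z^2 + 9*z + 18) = (z - 4)/(z + 6)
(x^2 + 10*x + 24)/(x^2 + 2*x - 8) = (x + 6)/(x - 2)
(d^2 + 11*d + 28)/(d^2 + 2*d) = (d^2 + 11*d + 28)/(d*(d + 2))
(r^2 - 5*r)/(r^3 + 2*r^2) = (r - 5)/(r*(r + 2))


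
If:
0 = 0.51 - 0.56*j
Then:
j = 0.91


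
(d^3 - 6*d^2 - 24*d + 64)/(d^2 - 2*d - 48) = (d^2 + 2*d - 8)/(d + 6)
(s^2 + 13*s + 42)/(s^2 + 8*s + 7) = (s + 6)/(s + 1)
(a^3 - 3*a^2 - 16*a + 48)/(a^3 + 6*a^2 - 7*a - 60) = (a - 4)/(a + 5)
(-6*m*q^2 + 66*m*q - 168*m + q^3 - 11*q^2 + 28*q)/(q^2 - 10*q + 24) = (-6*m*q + 42*m + q^2 - 7*q)/(q - 6)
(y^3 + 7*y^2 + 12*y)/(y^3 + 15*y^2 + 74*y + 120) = y*(y + 3)/(y^2 + 11*y + 30)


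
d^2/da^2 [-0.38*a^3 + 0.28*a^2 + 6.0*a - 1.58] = 0.56 - 2.28*a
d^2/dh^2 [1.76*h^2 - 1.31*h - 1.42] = 3.52000000000000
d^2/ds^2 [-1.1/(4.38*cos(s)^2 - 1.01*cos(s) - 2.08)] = (-84.41136*(1 - cos(s)^2)^2 + 14.59854*cos(s)^3 - 83.41355*cos(s)^2 - 26.8862*cos(s) + 106.69846)/(-4.38*cos(s)^2 + 1.01*cos(s) + 2.08)^3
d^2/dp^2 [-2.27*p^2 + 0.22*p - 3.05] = -4.54000000000000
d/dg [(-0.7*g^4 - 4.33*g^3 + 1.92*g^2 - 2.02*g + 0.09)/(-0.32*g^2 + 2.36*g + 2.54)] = (0.448*g^5 - 3.5704*g^4 - 27.5496*g^3 - 29.1098*g^2 + 9.8112*g - 5.3432)/(0.1024*g^4 - 1.5104*g^3 + 3.944*g^2 + 11.9888*g + 6.4516)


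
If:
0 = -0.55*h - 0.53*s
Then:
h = -0.963636363636364*s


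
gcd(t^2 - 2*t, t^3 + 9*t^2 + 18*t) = t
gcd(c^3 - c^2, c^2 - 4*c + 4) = 1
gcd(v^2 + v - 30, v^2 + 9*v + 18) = v + 6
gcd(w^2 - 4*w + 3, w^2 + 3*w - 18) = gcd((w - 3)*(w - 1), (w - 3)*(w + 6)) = w - 3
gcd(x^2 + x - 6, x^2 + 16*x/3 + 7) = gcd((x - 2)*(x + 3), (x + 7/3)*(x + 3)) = x + 3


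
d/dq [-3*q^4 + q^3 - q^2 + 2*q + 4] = -12*q^3 + 3*q^2 - 2*q + 2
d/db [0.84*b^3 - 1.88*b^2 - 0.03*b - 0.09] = 2.52*b^2 - 3.76*b - 0.03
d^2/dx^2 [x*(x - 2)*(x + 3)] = 6*x + 2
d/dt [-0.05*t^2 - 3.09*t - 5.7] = -0.1*t - 3.09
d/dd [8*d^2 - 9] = 16*d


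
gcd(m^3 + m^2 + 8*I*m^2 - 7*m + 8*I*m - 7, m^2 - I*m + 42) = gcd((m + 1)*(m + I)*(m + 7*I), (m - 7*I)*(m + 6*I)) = 1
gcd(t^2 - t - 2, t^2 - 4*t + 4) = t - 2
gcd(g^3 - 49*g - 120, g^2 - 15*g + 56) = g - 8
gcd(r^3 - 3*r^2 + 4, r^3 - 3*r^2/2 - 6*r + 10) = r^2 - 4*r + 4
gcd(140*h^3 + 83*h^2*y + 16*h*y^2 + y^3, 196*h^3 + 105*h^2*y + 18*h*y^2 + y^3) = 28*h^2 + 11*h*y + y^2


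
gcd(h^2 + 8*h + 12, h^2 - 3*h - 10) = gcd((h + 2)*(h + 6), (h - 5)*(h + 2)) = h + 2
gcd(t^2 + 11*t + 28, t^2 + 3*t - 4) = t + 4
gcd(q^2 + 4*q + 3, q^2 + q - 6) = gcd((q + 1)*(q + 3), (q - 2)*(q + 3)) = q + 3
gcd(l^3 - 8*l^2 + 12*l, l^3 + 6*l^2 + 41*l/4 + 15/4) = 1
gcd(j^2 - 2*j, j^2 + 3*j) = j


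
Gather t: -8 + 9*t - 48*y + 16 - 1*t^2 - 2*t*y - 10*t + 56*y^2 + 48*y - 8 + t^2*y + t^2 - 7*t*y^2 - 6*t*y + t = t^2*y + t*(-7*y^2 - 8*y) + 56*y^2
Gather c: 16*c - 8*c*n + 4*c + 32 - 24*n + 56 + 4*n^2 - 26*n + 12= c*(20 - 8*n) + 4*n^2 - 50*n + 100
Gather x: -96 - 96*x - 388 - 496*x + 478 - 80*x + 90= 84 - 672*x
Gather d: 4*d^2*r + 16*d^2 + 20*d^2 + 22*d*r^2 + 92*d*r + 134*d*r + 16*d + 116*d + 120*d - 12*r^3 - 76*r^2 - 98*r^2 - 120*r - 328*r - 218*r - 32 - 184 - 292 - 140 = d^2*(4*r + 36) + d*(22*r^2 + 226*r + 252) - 12*r^3 - 174*r^2 - 666*r - 648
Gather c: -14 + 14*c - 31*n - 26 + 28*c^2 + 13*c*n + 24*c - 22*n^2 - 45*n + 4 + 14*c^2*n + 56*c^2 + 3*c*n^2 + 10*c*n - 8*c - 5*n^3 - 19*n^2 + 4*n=c^2*(14*n + 84) + c*(3*n^2 + 23*n + 30) - 5*n^3 - 41*n^2 - 72*n - 36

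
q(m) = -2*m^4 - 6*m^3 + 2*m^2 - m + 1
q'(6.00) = -2353.00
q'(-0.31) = -3.73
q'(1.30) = -43.80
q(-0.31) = 1.66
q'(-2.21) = -11.40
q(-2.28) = 30.74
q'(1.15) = -32.37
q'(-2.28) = -8.87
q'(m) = -8*m^3 - 18*m^2 + 4*m - 1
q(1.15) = -10.13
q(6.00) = -3821.00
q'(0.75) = -11.50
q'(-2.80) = 22.30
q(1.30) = -15.81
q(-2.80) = 28.26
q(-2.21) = 30.03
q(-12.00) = -30803.00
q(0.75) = -1.79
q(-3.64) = -30.59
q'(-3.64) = 131.78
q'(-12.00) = 11183.00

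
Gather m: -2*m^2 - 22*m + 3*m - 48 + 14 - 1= -2*m^2 - 19*m - 35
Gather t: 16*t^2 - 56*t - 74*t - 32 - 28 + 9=16*t^2 - 130*t - 51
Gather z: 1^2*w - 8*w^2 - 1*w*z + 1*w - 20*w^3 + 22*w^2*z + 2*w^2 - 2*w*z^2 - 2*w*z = -20*w^3 - 6*w^2 - 2*w*z^2 + 2*w + z*(22*w^2 - 3*w)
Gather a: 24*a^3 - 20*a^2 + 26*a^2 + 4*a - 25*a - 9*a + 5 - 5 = 24*a^3 + 6*a^2 - 30*a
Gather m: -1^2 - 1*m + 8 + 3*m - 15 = 2*m - 8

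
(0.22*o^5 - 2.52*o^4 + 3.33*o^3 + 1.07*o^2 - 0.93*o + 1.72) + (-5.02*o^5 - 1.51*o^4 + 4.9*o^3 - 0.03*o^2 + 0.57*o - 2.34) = -4.8*o^5 - 4.03*o^4 + 8.23*o^3 + 1.04*o^2 - 0.36*o - 0.62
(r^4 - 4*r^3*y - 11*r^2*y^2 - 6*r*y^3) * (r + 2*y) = r^5 - 2*r^4*y - 19*r^3*y^2 - 28*r^2*y^3 - 12*r*y^4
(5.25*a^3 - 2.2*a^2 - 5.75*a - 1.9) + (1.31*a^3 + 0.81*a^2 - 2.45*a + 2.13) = 6.56*a^3 - 1.39*a^2 - 8.2*a + 0.23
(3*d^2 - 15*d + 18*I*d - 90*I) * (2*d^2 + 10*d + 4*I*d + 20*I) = 6*d^4 + 48*I*d^3 - 222*d^2 - 1200*I*d + 1800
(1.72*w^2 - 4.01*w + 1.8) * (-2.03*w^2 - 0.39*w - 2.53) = -3.4916*w^4 + 7.4695*w^3 - 6.4417*w^2 + 9.4433*w - 4.554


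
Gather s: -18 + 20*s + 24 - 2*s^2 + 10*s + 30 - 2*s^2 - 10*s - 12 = -4*s^2 + 20*s + 24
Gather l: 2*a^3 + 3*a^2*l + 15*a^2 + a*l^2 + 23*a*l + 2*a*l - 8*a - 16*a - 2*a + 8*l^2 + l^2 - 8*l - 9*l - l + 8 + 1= 2*a^3 + 15*a^2 - 26*a + l^2*(a + 9) + l*(3*a^2 + 25*a - 18) + 9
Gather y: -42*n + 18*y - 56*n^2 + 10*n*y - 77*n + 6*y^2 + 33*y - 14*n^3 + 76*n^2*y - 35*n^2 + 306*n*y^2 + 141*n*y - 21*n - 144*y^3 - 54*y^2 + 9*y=-14*n^3 - 91*n^2 - 140*n - 144*y^3 + y^2*(306*n - 48) + y*(76*n^2 + 151*n + 60)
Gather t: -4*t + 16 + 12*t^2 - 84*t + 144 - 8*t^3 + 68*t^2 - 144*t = -8*t^3 + 80*t^2 - 232*t + 160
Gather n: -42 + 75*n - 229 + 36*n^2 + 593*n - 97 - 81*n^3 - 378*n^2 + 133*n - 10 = -81*n^3 - 342*n^2 + 801*n - 378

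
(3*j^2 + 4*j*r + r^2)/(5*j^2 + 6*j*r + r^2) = (3*j + r)/(5*j + r)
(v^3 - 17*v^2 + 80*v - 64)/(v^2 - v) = v - 16 + 64/v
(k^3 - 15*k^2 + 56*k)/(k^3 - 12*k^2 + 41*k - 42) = k*(k - 8)/(k^2 - 5*k + 6)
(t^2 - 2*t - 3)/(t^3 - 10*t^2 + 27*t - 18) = (t + 1)/(t^2 - 7*t + 6)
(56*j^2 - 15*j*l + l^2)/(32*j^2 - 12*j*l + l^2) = (7*j - l)/(4*j - l)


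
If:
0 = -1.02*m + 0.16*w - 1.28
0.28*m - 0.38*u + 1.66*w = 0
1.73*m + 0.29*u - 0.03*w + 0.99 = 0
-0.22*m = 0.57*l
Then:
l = 0.43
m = -1.11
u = 3.29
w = 0.94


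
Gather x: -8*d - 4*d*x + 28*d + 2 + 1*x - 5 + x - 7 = 20*d + x*(2 - 4*d) - 10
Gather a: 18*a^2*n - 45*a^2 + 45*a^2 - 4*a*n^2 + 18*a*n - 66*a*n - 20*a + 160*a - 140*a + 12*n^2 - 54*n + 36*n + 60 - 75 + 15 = 18*a^2*n + a*(-4*n^2 - 48*n) + 12*n^2 - 18*n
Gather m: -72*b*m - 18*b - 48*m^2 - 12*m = -18*b - 48*m^2 + m*(-72*b - 12)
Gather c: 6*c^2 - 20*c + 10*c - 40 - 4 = 6*c^2 - 10*c - 44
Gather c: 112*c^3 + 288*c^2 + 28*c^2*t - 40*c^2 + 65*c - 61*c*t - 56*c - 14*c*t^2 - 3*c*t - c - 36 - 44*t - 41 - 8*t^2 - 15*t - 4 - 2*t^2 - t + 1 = 112*c^3 + c^2*(28*t + 248) + c*(-14*t^2 - 64*t + 8) - 10*t^2 - 60*t - 80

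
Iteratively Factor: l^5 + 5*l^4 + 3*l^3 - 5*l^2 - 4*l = (l + 1)*(l^4 + 4*l^3 - l^2 - 4*l) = (l + 1)*(l + 4)*(l^3 - l) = (l - 1)*(l + 1)*(l + 4)*(l^2 + l) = l*(l - 1)*(l + 1)*(l + 4)*(l + 1)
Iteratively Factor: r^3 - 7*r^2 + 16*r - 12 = (r - 2)*(r^2 - 5*r + 6) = (r - 2)^2*(r - 3)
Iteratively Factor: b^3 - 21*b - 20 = (b + 4)*(b^2 - 4*b - 5) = (b - 5)*(b + 4)*(b + 1)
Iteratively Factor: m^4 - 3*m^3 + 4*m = (m - 2)*(m^3 - m^2 - 2*m) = m*(m - 2)*(m^2 - m - 2) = m*(m - 2)*(m + 1)*(m - 2)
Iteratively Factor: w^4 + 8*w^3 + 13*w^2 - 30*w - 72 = (w + 3)*(w^3 + 5*w^2 - 2*w - 24) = (w + 3)^2*(w^2 + 2*w - 8) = (w - 2)*(w + 3)^2*(w + 4)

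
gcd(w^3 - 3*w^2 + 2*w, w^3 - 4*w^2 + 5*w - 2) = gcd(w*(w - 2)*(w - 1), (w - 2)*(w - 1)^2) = w^2 - 3*w + 2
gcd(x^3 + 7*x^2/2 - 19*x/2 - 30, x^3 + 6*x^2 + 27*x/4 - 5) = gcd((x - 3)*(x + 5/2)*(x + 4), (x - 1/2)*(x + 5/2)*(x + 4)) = x^2 + 13*x/2 + 10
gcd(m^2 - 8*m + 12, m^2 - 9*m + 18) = m - 6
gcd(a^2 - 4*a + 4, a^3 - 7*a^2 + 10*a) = a - 2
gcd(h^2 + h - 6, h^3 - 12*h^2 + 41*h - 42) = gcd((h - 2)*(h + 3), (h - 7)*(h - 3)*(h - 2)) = h - 2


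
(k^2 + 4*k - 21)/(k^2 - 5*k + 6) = (k + 7)/(k - 2)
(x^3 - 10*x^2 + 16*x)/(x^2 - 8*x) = x - 2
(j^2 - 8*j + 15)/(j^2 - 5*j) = (j - 3)/j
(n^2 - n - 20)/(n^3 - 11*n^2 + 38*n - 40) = (n + 4)/(n^2 - 6*n + 8)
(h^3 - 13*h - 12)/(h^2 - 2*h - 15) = (h^2 - 3*h - 4)/(h - 5)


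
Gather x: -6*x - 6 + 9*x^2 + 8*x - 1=9*x^2 + 2*x - 7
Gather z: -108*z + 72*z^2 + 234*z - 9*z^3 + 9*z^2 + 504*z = -9*z^3 + 81*z^2 + 630*z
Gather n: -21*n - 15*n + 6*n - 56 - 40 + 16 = -30*n - 80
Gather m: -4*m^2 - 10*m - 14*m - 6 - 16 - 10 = -4*m^2 - 24*m - 32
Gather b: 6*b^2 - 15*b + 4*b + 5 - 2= 6*b^2 - 11*b + 3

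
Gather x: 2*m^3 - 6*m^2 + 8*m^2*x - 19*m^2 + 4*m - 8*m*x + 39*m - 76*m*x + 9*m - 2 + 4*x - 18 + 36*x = 2*m^3 - 25*m^2 + 52*m + x*(8*m^2 - 84*m + 40) - 20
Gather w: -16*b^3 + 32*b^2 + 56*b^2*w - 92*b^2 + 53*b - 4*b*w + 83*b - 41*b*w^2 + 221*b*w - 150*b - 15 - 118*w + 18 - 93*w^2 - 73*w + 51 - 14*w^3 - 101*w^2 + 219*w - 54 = -16*b^3 - 60*b^2 - 14*b - 14*w^3 + w^2*(-41*b - 194) + w*(56*b^2 + 217*b + 28)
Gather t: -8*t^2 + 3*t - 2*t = -8*t^2 + t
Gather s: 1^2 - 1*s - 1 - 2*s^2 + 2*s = -2*s^2 + s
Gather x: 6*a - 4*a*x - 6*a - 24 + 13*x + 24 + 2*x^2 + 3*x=2*x^2 + x*(16 - 4*a)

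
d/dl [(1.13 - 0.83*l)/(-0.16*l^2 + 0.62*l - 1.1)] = (-0.1328*l^2 + 0.3616*l + 0.2124)/(0.0256*l^4 - 0.1984*l^3 + 0.7364*l^2 - 1.364*l + 1.21)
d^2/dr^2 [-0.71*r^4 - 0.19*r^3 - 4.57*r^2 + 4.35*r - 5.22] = -8.52*r^2 - 1.14*r - 9.14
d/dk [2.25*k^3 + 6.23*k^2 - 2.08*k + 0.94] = 6.75*k^2 + 12.46*k - 2.08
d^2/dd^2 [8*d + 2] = 0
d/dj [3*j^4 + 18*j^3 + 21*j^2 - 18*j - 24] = 12*j^3 + 54*j^2 + 42*j - 18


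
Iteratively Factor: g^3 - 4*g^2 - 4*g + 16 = (g - 2)*(g^2 - 2*g - 8) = (g - 4)*(g - 2)*(g + 2)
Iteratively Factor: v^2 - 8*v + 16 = (v - 4)*(v - 4)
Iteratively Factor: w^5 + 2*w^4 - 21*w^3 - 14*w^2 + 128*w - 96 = (w - 3)*(w^4 + 5*w^3 - 6*w^2 - 32*w + 32) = (w - 3)*(w + 4)*(w^3 + w^2 - 10*w + 8) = (w - 3)*(w + 4)^2*(w^2 - 3*w + 2) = (w - 3)*(w - 1)*(w + 4)^2*(w - 2)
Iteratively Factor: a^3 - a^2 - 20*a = (a - 5)*(a^2 + 4*a) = a*(a - 5)*(a + 4)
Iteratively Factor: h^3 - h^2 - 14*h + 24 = (h + 4)*(h^2 - 5*h + 6) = (h - 3)*(h + 4)*(h - 2)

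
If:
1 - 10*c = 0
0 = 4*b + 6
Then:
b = -3/2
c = 1/10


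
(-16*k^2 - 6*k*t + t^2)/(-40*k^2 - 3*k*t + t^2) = (2*k + t)/(5*k + t)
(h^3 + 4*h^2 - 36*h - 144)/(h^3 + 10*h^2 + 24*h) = (h - 6)/h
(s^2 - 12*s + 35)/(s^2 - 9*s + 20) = (s - 7)/(s - 4)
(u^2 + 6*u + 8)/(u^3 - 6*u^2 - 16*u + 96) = (u + 2)/(u^2 - 10*u + 24)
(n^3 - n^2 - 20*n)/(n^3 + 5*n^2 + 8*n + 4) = n*(n^2 - n - 20)/(n^3 + 5*n^2 + 8*n + 4)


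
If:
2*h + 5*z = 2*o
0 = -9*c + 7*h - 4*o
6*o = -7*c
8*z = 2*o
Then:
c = 0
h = 0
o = 0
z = 0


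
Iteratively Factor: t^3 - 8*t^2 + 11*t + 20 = (t - 5)*(t^2 - 3*t - 4) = (t - 5)*(t - 4)*(t + 1)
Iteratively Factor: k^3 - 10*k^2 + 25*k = (k - 5)*(k^2 - 5*k) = k*(k - 5)*(k - 5)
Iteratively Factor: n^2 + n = (n + 1)*(n)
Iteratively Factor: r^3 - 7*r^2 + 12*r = (r)*(r^2 - 7*r + 12) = r*(r - 4)*(r - 3)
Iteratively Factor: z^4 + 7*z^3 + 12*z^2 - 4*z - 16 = (z + 2)*(z^3 + 5*z^2 + 2*z - 8) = (z + 2)^2*(z^2 + 3*z - 4) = (z + 2)^2*(z + 4)*(z - 1)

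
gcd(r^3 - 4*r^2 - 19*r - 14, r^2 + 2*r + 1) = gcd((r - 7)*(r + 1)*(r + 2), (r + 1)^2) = r + 1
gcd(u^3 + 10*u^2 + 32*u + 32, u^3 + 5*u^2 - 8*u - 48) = u^2 + 8*u + 16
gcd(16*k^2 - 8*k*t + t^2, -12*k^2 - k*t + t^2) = -4*k + t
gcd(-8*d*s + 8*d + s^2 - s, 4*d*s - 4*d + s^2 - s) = s - 1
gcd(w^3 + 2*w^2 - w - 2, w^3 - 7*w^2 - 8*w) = w + 1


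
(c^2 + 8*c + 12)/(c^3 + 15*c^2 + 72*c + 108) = (c + 2)/(c^2 + 9*c + 18)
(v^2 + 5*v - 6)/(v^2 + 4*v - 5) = (v + 6)/(v + 5)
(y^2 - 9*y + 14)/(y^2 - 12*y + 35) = (y - 2)/(y - 5)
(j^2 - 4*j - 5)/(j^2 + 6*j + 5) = (j - 5)/(j + 5)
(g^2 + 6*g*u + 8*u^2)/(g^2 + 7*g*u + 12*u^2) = (g + 2*u)/(g + 3*u)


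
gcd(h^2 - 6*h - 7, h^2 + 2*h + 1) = h + 1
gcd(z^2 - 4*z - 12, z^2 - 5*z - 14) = z + 2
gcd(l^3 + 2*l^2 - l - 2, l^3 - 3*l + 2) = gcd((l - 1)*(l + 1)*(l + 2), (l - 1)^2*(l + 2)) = l^2 + l - 2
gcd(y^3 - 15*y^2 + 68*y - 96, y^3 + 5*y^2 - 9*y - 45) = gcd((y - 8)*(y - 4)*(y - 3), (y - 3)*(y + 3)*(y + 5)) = y - 3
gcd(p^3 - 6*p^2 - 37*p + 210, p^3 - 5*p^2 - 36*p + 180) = p^2 + p - 30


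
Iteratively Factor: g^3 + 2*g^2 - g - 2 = (g + 1)*(g^2 + g - 2) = (g - 1)*(g + 1)*(g + 2)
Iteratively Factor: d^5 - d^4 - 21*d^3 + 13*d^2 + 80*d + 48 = (d - 3)*(d^4 + 2*d^3 - 15*d^2 - 32*d - 16) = (d - 3)*(d + 1)*(d^3 + d^2 - 16*d - 16) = (d - 3)*(d + 1)^2*(d^2 - 16) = (d - 3)*(d + 1)^2*(d + 4)*(d - 4)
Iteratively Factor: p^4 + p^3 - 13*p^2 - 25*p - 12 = (p + 1)*(p^3 - 13*p - 12) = (p - 4)*(p + 1)*(p^2 + 4*p + 3) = (p - 4)*(p + 1)*(p + 3)*(p + 1)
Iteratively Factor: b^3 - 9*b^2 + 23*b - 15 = (b - 3)*(b^2 - 6*b + 5) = (b - 3)*(b - 1)*(b - 5)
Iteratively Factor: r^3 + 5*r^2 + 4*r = (r + 1)*(r^2 + 4*r) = r*(r + 1)*(r + 4)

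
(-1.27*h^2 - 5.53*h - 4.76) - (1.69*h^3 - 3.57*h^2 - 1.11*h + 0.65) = -1.69*h^3 + 2.3*h^2 - 4.42*h - 5.41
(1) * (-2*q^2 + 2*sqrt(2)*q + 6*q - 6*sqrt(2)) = -2*q^2 + 2*sqrt(2)*q + 6*q - 6*sqrt(2)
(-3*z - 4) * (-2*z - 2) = 6*z^2 + 14*z + 8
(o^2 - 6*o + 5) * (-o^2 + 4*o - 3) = -o^4 + 10*o^3 - 32*o^2 + 38*o - 15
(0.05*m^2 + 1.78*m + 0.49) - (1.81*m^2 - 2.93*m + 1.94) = -1.76*m^2 + 4.71*m - 1.45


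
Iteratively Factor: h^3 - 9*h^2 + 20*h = (h - 4)*(h^2 - 5*h) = h*(h - 4)*(h - 5)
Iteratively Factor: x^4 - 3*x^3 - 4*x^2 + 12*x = (x - 2)*(x^3 - x^2 - 6*x) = (x - 3)*(x - 2)*(x^2 + 2*x) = x*(x - 3)*(x - 2)*(x + 2)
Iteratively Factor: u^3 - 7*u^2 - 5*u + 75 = (u + 3)*(u^2 - 10*u + 25) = (u - 5)*(u + 3)*(u - 5)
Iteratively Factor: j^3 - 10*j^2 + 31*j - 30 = (j - 5)*(j^2 - 5*j + 6) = (j - 5)*(j - 2)*(j - 3)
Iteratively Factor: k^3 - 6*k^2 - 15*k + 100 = (k - 5)*(k^2 - k - 20) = (k - 5)*(k + 4)*(k - 5)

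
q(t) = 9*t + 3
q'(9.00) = 9.00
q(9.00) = 84.00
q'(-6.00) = 9.00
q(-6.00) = -51.00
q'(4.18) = 9.00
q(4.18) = 40.62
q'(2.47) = 9.00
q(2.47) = 25.23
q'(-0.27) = 9.00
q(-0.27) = 0.57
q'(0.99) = 9.00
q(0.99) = 11.91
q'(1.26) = 9.00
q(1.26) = 14.34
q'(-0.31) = 9.00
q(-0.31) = 0.21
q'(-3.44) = 9.00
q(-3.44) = -27.96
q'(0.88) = 9.00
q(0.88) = 10.92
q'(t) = 9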